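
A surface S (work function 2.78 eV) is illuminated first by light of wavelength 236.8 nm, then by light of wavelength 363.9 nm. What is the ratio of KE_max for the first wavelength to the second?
3.9162

Using Einstein's equation: KE_max = hc/λ - φ

For λ₁ = 236.8 nm:
E₁ = hc/λ₁ = 5.2358 eV
KE₁ = E₁ - φ = 5.2358 - 2.78 = 2.4558 eV

For λ₂ = 363.9 nm:
E₂ = hc/λ₂ = 3.4071 eV
KE₂ = E₂ - φ = 3.4071 - 2.78 = 0.6271 eV

Ratio: KE₁/KE₂ = 2.4558/0.6271 = 3.9162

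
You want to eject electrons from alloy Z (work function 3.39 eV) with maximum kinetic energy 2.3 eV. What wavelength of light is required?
217.90 nm

From Einstein's equation: KE_max = hc/λ - φ

Rearranging for λ:
hc/λ = KE_max + φ
λ = hc/(KE_max + φ)

Required photon energy:
E_photon = KE_max + φ = 2.3 + 3.39 = 5.69 eV

Required wavelength:
λ = hc/E_photon = (6.626×10⁻³⁴)(3×10⁸) / (5.69 × 1.602×10⁻¹⁹)
λ = 217.90 nm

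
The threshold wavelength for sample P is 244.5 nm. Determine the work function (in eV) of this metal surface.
5.07 eV

At the threshold wavelength, photon energy equals work function:
φ = hc/λ₀

Calculating:
φ = (6.626×10⁻³⁴ J·s)(3×10⁸ m/s) / (244.5×10⁻⁹ m)
φ = 5.07 eV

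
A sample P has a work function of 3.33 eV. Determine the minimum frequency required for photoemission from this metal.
8.0519e+14 Hz

The threshold frequency is when the photon energy equals the work function:
hf₀ = φ

Solving for f₀:
f₀ = φ/h = (3.33 eV × 1.602×10⁻¹⁹ J/eV) / (6.626×10⁻³⁴ J·s)
f₀ = 8.0519e+14 Hz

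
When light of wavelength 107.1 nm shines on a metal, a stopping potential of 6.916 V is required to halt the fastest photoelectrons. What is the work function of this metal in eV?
4.66 eV

The stopping potential gives the maximum kinetic energy: KE_max = eV_s = 6.916 eV

From Einstein's photoelectric equation: KE_max = hc/λ - φ
Rearranging: φ = hc/λ - KE_max

Calculate photon energy:
E_photon = hc/λ = (6.626×10⁻³⁴ J·s)(3×10⁸ m/s) / (107.1×10⁻⁹ m) = 11.5765 eV

Therefore:
φ = 11.5765 - 6.916 = 4.66 eV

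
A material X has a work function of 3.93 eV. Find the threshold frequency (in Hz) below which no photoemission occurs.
9.5027e+14 Hz

The threshold frequency is when the photon energy equals the work function:
hf₀ = φ

Solving for f₀:
f₀ = φ/h = (3.93 eV × 1.602×10⁻¹⁹ J/eV) / (6.626×10⁻³⁴ J·s)
f₀ = 9.5027e+14 Hz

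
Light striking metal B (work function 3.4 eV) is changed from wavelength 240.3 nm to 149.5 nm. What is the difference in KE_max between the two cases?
3.1337 eV

Using Einstein's equation: KE_max = hc/λ - φ

For λ₁ = 240.3 nm:
KE₁ = hc/λ₁ - φ = 5.1596 - 3.4 = 1.7596 eV

For λ₂ = 149.5 nm:
KE₂ = hc/λ₂ - φ = 8.2933 - 3.4 = 4.8933 eV

Change in KE:
ΔKE = KE₂ - KE₁ = 4.8933 - 1.7596 = 3.1337 eV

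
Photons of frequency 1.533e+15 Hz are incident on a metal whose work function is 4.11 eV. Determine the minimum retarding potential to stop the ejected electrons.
2.2300 V

The stopping potential V_s satisfies: eV_s = KE_max

First, find KE_max using Einstein's equation:
E_photon = hf = (6.626×10⁻³⁴ J·s)(1.533e+15 Hz) = 6.3400 eV
KE_max = E_photon - φ = 6.3400 - 4.11 = 2.2300 eV

Since eV_s = KE_max:
V_s = KE_max/e = 2.2300 V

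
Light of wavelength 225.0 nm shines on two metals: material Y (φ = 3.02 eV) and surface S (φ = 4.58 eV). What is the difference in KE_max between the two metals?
1.5600 eV

Using KE_max = hc/λ - φ for each metal:

Photon energy: E = hc/λ = 5.5104 eV

For material Y (φ₁ = 3.02 eV):
KE₁ = E - φ₁ = 5.5104 - 3.02 = 2.4904 eV

For surface S (φ₂ = 4.58 eV):
KE₂ = E - φ₂ = 5.5104 - 4.58 = 0.9304 eV

Difference:
ΔKE = KE₁ - KE₂ = 2.4904 - 0.9304 = 1.5600 eV

Note: The difference equals the difference in work functions: 4.58 - 3.02 = 1.56 eV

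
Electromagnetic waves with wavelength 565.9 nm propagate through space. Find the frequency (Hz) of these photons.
5.2976e+14 Hz

Using the wave equation: c = fλ

Solving for frequency:
f = c/λ = (3×10⁸ m/s) / (565.9×10⁻⁹ m)
f = 5.2976e+14 Hz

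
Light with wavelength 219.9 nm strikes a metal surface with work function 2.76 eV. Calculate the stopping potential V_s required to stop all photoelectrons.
2.8782 V

The stopping potential V_s satisfies: eV_s = KE_max

First, find KE_max using Einstein's equation:
E_photon = hc/λ = 5.6382 eV
KE_max = E_photon - φ = 5.6382 - 2.76 = 2.8782 eV

Since eV_s = KE_max:
V_s = KE_max/e = 2.8782 V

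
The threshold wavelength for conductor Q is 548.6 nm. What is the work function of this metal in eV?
2.26 eV

At the threshold wavelength, photon energy equals work function:
φ = hc/λ₀

Calculating:
φ = (6.626×10⁻³⁴ J·s)(3×10⁸ m/s) / (548.6×10⁻⁹ m)
φ = 2.26 eV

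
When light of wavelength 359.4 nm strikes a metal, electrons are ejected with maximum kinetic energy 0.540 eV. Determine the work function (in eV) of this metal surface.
2.91 eV

From Einstein's photoelectric equation: KE_max = hf - φ = hc/λ - φ

Rearranging for φ:
φ = hc/λ - KE_max

Calculate photon energy:
E_photon = hc/λ = 3.4498 eV

Therefore:
φ = 3.4498 - 0.540 = 2.91 eV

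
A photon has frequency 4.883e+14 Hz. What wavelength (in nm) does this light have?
613.95 nm

Using the wave equation: c = fλ

Solving for wavelength:
λ = c/f = (3×10⁸ m/s) / (4.883e+14 Hz)
λ = 613.95 nm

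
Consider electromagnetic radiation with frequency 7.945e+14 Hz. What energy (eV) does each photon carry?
3.2858 eV

Using E = hf:

E = hf = (6.626×10⁻³⁴ J·s)(7.945e+14 Hz)
E = 3.2858 eV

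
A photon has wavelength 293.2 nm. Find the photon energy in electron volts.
4.2287 eV

Using E = hf = hc/λ:

E = hc/λ = (6.626×10⁻³⁴ J·s)(3×10⁸ m/s) / (293.2×10⁻⁹ m)
E = 4.2287 eV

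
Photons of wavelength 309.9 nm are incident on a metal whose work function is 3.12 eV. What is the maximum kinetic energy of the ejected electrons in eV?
0.8808 eV

Using Einstein's photoelectric equation: KE_max = hf - φ = hc/λ - φ

First, calculate the photon energy:
E_photon = hc/λ = (6.626×10⁻³⁴ J·s)(3×10⁸ m/s) / (309.9×10⁻⁹ m)
E_photon = 4.0008 eV

Then, the maximum kinetic energy:
KE_max = E_photon - φ = 4.0008 eV - 3.12 eV = 0.8808 eV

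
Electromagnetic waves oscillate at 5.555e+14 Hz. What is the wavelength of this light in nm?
539.68 nm

Using the wave equation: c = fλ

Solving for wavelength:
λ = c/f = (3×10⁸ m/s) / (5.555e+14 Hz)
λ = 539.68 nm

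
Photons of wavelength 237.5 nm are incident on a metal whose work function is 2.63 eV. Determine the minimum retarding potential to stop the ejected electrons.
2.5904 V

The stopping potential V_s satisfies: eV_s = KE_max

First, find KE_max using Einstein's equation:
E_photon = hc/λ = 5.2204 eV
KE_max = E_photon - φ = 5.2204 - 2.63 = 2.5904 eV

Since eV_s = KE_max:
V_s = KE_max/e = 2.5904 V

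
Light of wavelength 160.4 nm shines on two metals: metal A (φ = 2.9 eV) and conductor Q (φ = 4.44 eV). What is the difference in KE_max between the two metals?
1.5400 eV

Using KE_max = hc/λ - φ for each metal:

Photon energy: E = hc/λ = 7.7297 eV

For metal A (φ₁ = 2.9 eV):
KE₁ = E - φ₁ = 7.7297 - 2.9 = 4.8297 eV

For conductor Q (φ₂ = 4.44 eV):
KE₂ = E - φ₂ = 7.7297 - 4.44 = 3.2897 eV

Difference:
ΔKE = KE₁ - KE₂ = 4.8297 - 3.2897 = 1.5400 eV

Note: The difference equals the difference in work functions: 4.44 - 2.9 = 1.54 eV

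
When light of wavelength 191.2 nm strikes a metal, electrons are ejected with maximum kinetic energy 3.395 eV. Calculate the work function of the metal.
3.09 eV

From Einstein's photoelectric equation: KE_max = hf - φ = hc/λ - φ

Rearranging for φ:
φ = hc/λ - KE_max

Calculate photon energy:
E_photon = hc/λ = 6.4845 eV

Therefore:
φ = 6.4845 - 3.395 = 3.09 eV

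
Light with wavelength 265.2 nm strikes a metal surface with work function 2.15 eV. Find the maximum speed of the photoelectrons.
9.4247e+05 m/s

First, find the maximum kinetic energy:
E_photon = hc/λ = 4.6751 eV
KE_max = E_photon - φ = 4.6751 - 2.15 = 2.5251 eV

Convert to Joules: KE_max = 2.5251 × 1.602×10⁻¹⁹ J = 4.0457e-19 J

Then use KE = ½mv² to find velocity:
v = √(2·KE/m) = √(2 × 4.0457e-19 J / 9.109e-31 kg)
v = 9.4247e+05 m/s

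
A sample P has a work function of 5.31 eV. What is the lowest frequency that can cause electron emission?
1.2840e+15 Hz

The threshold frequency is when the photon energy equals the work function:
hf₀ = φ

Solving for f₀:
f₀ = φ/h = (5.31 eV × 1.602×10⁻¹⁹ J/eV) / (6.626×10⁻³⁴ J·s)
f₀ = 1.2840e+15 Hz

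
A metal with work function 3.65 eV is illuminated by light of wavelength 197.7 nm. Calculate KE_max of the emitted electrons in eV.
2.6213 eV

Using Einstein's photoelectric equation: KE_max = hf - φ = hc/λ - φ

First, calculate the photon energy:
E_photon = hc/λ = (6.626×10⁻³⁴ J·s)(3×10⁸ m/s) / (197.7×10⁻⁹ m)
E_photon = 6.2713 eV

Then, the maximum kinetic energy:
KE_max = E_photon - φ = 6.2713 eV - 3.65 eV = 2.6213 eV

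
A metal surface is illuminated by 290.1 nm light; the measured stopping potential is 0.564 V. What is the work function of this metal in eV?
3.71 eV

The stopping potential gives the maximum kinetic energy: KE_max = eV_s = 0.564 eV

From Einstein's photoelectric equation: KE_max = hc/λ - φ
Rearranging: φ = hc/λ - KE_max

Calculate photon energy:
E_photon = hc/λ = (6.626×10⁻³⁴ J·s)(3×10⁸ m/s) / (290.1×10⁻⁹ m) = 4.2738 eV

Therefore:
φ = 4.2738 - 0.564 = 3.71 eV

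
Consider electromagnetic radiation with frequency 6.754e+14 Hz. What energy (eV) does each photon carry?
2.7932 eV

Using E = hf:

E = hf = (6.626×10⁻³⁴ J·s)(6.754e+14 Hz)
E = 2.7932 eV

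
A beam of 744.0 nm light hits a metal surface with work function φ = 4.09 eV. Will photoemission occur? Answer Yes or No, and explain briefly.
No

For photoemission, the photon energy must exceed the work function.

Photon energy: E = hc/λ = 1.6665 eV
Work function: φ = 4.09 eV

Since E_photon (1.6665 eV) < φ (4.09 eV), photoemission will NOT occur.
The threshold wavelength is λ₀ = hc/φ = 303.1 nm.
Since 744.0 nm > 303.1 nm, the photons lack sufficient energy.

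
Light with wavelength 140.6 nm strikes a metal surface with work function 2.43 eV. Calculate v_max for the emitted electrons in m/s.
1.4990e+06 m/s

First, find the maximum kinetic energy:
E_photon = hc/λ = 8.8182 eV
KE_max = E_photon - φ = 8.8182 - 2.43 = 6.3882 eV

Convert to Joules: KE_max = 6.3882 × 1.602×10⁻¹⁹ J = 1.0235e-18 J

Then use KE = ½mv² to find velocity:
v = √(2·KE/m) = √(2 × 1.0235e-18 J / 9.109e-31 kg)
v = 1.4990e+06 m/s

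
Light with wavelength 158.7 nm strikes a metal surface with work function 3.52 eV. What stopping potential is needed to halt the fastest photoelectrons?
4.2925 V

The stopping potential V_s satisfies: eV_s = KE_max

First, find KE_max using Einstein's equation:
E_photon = hc/λ = 7.8125 eV
KE_max = E_photon - φ = 7.8125 - 3.52 = 4.2925 eV

Since eV_s = KE_max:
V_s = KE_max/e = 4.2925 V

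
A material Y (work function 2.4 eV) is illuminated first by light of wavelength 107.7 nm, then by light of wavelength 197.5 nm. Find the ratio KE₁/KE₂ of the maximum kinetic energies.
2.3499

Using Einstein's equation: KE_max = hc/λ - φ

For λ₁ = 107.7 nm:
E₁ = hc/λ₁ = 11.5120 eV
KE₁ = E₁ - φ = 11.5120 - 2.4 = 9.1120 eV

For λ₂ = 197.5 nm:
E₂ = hc/λ₂ = 6.2777 eV
KE₂ = E₂ - φ = 6.2777 - 2.4 = 3.8777 eV

Ratio: KE₁/KE₂ = 9.1120/3.8777 = 2.3499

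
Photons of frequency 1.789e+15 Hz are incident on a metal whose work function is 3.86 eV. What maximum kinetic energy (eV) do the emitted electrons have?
3.5387 eV

Using Einstein's photoelectric equation: KE_max = hf - φ

First, calculate the photon energy:
E_photon = hf = (6.626×10⁻³⁴ J·s)(1.789e+15 Hz)
E_photon = 7.3987 eV

Then, the maximum kinetic energy:
KE_max = E_photon - φ = 7.3987 eV - 3.86 eV = 3.5387 eV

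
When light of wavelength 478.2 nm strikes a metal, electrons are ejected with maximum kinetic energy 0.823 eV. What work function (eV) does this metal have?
1.77 eV

From Einstein's photoelectric equation: KE_max = hf - φ = hc/λ - φ

Rearranging for φ:
φ = hc/λ - KE_max

Calculate photon energy:
E_photon = hc/λ = 2.5927 eV

Therefore:
φ = 2.5927 - 0.823 = 1.77 eV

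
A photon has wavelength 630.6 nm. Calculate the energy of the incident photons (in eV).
1.9661 eV

Using E = hf = hc/λ:

E = hc/λ = (6.626×10⁻³⁴ J·s)(3×10⁸ m/s) / (630.6×10⁻⁹ m)
E = 1.9661 eV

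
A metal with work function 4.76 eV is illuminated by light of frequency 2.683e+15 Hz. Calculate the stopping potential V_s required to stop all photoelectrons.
6.3360 V

The stopping potential V_s satisfies: eV_s = KE_max

First, find KE_max using Einstein's equation:
E_photon = hf = (6.626×10⁻³⁴ J·s)(2.683e+15 Hz) = 11.0960 eV
KE_max = E_photon - φ = 11.0960 - 4.76 = 6.3360 eV

Since eV_s = KE_max:
V_s = KE_max/e = 6.3360 V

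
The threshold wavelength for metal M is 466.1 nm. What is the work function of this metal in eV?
2.66 eV

At the threshold wavelength, photon energy equals work function:
φ = hc/λ₀

Calculating:
φ = (6.626×10⁻³⁴ J·s)(3×10⁸ m/s) / (466.1×10⁻⁹ m)
φ = 2.66 eV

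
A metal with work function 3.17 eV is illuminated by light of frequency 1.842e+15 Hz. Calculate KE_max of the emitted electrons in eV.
4.4479 eV

Using Einstein's photoelectric equation: KE_max = hf - φ

First, calculate the photon energy:
E_photon = hf = (6.626×10⁻³⁴ J·s)(1.842e+15 Hz)
E_photon = 7.6179 eV

Then, the maximum kinetic energy:
KE_max = E_photon - φ = 7.6179 eV - 3.17 eV = 4.4479 eV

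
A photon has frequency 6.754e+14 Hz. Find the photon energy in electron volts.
2.7932 eV

Using E = hf:

E = hf = (6.626×10⁻³⁴ J·s)(6.754e+14 Hz)
E = 2.7932 eV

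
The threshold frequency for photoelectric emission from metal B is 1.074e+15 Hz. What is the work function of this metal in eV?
4.44 eV

At the threshold frequency, photon energy equals work function:
φ = hf₀

Calculating:
φ = (6.626×10⁻³⁴ J·s)(1.074e+15 Hz)
φ = 4.44 eV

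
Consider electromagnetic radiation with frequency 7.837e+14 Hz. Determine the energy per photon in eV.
3.2411 eV

Using E = hf:

E = hf = (6.626×10⁻³⁴ J·s)(7.837e+14 Hz)
E = 3.2411 eV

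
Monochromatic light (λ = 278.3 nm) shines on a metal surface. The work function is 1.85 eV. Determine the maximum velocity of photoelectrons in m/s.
9.5727e+05 m/s

First, find the maximum kinetic energy:
E_photon = hc/λ = 4.4551 eV
KE_max = E_photon - φ = 4.4551 - 1.85 = 2.6051 eV

Convert to Joules: KE_max = 2.6051 × 1.602×10⁻¹⁹ J = 4.1738e-19 J

Then use KE = ½mv² to find velocity:
v = √(2·KE/m) = √(2 × 4.1738e-19 J / 9.109e-31 kg)
v = 9.5727e+05 m/s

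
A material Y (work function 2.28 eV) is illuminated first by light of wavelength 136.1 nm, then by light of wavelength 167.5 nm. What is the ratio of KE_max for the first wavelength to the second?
1.3334

Using Einstein's equation: KE_max = hc/λ - φ

For λ₁ = 136.1 nm:
E₁ = hc/λ₁ = 9.1098 eV
KE₁ = E₁ - φ = 9.1098 - 2.28 = 6.8298 eV

For λ₂ = 167.5 nm:
E₂ = hc/λ₂ = 7.4020 eV
KE₂ = E₂ - φ = 7.4020 - 2.28 = 5.1220 eV

Ratio: KE₁/KE₂ = 6.8298/5.1220 = 1.3334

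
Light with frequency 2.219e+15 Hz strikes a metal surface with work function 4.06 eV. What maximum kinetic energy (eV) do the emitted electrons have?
5.1170 eV

Using Einstein's photoelectric equation: KE_max = hf - φ

First, calculate the photon energy:
E_photon = hf = (6.626×10⁻³⁴ J·s)(2.219e+15 Hz)
E_photon = 9.1770 eV

Then, the maximum kinetic energy:
KE_max = E_photon - φ = 9.1770 eV - 4.06 eV = 5.1170 eV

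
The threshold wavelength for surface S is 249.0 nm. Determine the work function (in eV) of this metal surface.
4.98 eV

At the threshold wavelength, photon energy equals work function:
φ = hc/λ₀

Calculating:
φ = (6.626×10⁻³⁴ J·s)(3×10⁸ m/s) / (249.0×10⁻⁹ m)
φ = 4.98 eV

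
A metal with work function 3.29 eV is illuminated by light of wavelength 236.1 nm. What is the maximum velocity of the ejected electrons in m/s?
8.3062e+05 m/s

First, find the maximum kinetic energy:
E_photon = hc/λ = 5.2513 eV
KE_max = E_photon - φ = 5.2513 - 3.29 = 1.9613 eV

Convert to Joules: KE_max = 1.9613 × 1.602×10⁻¹⁹ J = 3.1424e-19 J

Then use KE = ½mv² to find velocity:
v = √(2·KE/m) = √(2 × 3.1424e-19 J / 9.109e-31 kg)
v = 8.3062e+05 m/s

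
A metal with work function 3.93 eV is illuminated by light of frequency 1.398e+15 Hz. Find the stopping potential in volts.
1.8517 V

The stopping potential V_s satisfies: eV_s = KE_max

First, find KE_max using Einstein's equation:
E_photon = hf = (6.626×10⁻³⁴ J·s)(1.398e+15 Hz) = 5.7817 eV
KE_max = E_photon - φ = 5.7817 - 3.93 = 1.8517 eV

Since eV_s = KE_max:
V_s = KE_max/e = 1.8517 V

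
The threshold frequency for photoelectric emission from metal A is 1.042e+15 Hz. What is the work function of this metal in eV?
4.31 eV

At the threshold frequency, photon energy equals work function:
φ = hf₀

Calculating:
φ = (6.626×10⁻³⁴ J·s)(1.042e+15 Hz)
φ = 4.31 eV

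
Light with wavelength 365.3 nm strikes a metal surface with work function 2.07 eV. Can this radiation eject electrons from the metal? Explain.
Yes

For photoemission, the photon energy must exceed the work function.

Photon energy: E = hc/λ = 3.3940 eV
Work function: φ = 2.07 eV

Since E_photon (3.3940 eV) > φ (2.07 eV), photoemission WILL occur.
The threshold wavelength is λ₀ = hc/φ = 599.0 nm.
Since 365.3 nm < 599.0 nm, the light has sufficient energy.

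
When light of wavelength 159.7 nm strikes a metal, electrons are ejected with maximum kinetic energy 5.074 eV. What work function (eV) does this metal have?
2.69 eV

From Einstein's photoelectric equation: KE_max = hf - φ = hc/λ - φ

Rearranging for φ:
φ = hc/λ - KE_max

Calculate photon energy:
E_photon = hc/λ = 7.7636 eV

Therefore:
φ = 7.7636 - 5.074 = 2.69 eV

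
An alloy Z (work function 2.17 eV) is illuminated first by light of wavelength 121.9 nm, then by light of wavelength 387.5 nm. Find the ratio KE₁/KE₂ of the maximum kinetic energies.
7.7710

Using Einstein's equation: KE_max = hc/λ - φ

For λ₁ = 121.9 nm:
E₁ = hc/λ₁ = 10.1710 eV
KE₁ = E₁ - φ = 10.1710 - 2.17 = 8.0010 eV

For λ₂ = 387.5 nm:
E₂ = hc/λ₂ = 3.1996 eV
KE₂ = E₂ - φ = 3.1996 - 2.17 = 1.0296 eV

Ratio: KE₁/KE₂ = 8.0010/1.0296 = 7.7710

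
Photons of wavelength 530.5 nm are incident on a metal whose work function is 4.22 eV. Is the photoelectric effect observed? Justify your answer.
No

For photoemission, the photon energy must exceed the work function.

Photon energy: E = hc/λ = 2.3371 eV
Work function: φ = 4.22 eV

Since E_photon (2.3371 eV) < φ (4.22 eV), photoemission will NOT occur.
The threshold wavelength is λ₀ = hc/φ = 293.8 nm.
Since 530.5 nm > 293.8 nm, the photons lack sufficient energy.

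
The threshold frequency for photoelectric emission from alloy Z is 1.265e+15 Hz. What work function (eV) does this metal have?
5.23 eV

At the threshold frequency, photon energy equals work function:
φ = hf₀

Calculating:
φ = (6.626×10⁻³⁴ J·s)(1.265e+15 Hz)
φ = 5.23 eV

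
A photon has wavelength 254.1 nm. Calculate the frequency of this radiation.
1.1798e+15 Hz

Using the wave equation: c = fλ

Solving for frequency:
f = c/λ = (3×10⁸ m/s) / (254.1×10⁻⁹ m)
f = 1.1798e+15 Hz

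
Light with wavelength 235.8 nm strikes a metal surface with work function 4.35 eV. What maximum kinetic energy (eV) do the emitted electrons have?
0.9080 eV

Using Einstein's photoelectric equation: KE_max = hf - φ = hc/λ - φ

First, calculate the photon energy:
E_photon = hc/λ = (6.626×10⁻³⁴ J·s)(3×10⁸ m/s) / (235.8×10⁻⁹ m)
E_photon = 5.2580 eV

Then, the maximum kinetic energy:
KE_max = E_photon - φ = 5.2580 eV - 4.35 eV = 0.9080 eV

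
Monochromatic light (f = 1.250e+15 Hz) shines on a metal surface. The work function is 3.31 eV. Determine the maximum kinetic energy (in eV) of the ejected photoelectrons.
1.8596 eV

Using Einstein's photoelectric equation: KE_max = hf - φ

First, calculate the photon energy:
E_photon = hf = (6.626×10⁻³⁴ J·s)(1.250e+15 Hz)
E_photon = 5.1696 eV

Then, the maximum kinetic energy:
KE_max = E_photon - φ = 5.1696 eV - 3.31 eV = 1.8596 eV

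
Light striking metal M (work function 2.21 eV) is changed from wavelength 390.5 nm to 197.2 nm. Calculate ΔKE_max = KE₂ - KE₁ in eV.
3.1122 eV

Using Einstein's equation: KE_max = hc/λ - φ

For λ₁ = 390.5 nm:
KE₁ = hc/λ₁ - φ = 3.1750 - 2.21 = 0.9650 eV

For λ₂ = 197.2 nm:
KE₂ = hc/λ₂ - φ = 6.2872 - 2.21 = 4.0772 eV

Change in KE:
ΔKE = KE₂ - KE₁ = 4.0772 - 0.9650 = 3.1122 eV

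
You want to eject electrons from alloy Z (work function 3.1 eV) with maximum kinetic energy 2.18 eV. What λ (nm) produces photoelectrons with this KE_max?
234.82 nm

From Einstein's equation: KE_max = hc/λ - φ

Rearranging for λ:
hc/λ = KE_max + φ
λ = hc/(KE_max + φ)

Required photon energy:
E_photon = KE_max + φ = 2.18 + 3.1 = 5.28 eV

Required wavelength:
λ = hc/E_photon = (6.626×10⁻³⁴)(3×10⁸) / (5.28 × 1.602×10⁻¹⁹)
λ = 234.82 nm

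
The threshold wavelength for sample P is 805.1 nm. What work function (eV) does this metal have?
1.54 eV

At the threshold wavelength, photon energy equals work function:
φ = hc/λ₀

Calculating:
φ = (6.626×10⁻³⁴ J·s)(3×10⁸ m/s) / (805.1×10⁻⁹ m)
φ = 1.54 eV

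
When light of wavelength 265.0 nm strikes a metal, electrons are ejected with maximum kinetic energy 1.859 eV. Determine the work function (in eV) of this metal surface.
2.82 eV

From Einstein's photoelectric equation: KE_max = hf - φ = hc/λ - φ

Rearranging for φ:
φ = hc/λ - KE_max

Calculate photon energy:
E_photon = hc/λ = 4.6786 eV

Therefore:
φ = 4.6786 - 1.859 = 2.82 eV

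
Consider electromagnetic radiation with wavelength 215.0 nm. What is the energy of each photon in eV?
5.7667 eV

Using E = hf = hc/λ:

E = hc/λ = (6.626×10⁻³⁴ J·s)(3×10⁸ m/s) / (215.0×10⁻⁹ m)
E = 5.7667 eV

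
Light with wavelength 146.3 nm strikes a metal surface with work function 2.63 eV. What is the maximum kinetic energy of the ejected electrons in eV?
5.8447 eV

Using Einstein's photoelectric equation: KE_max = hf - φ = hc/λ - φ

First, calculate the photon energy:
E_photon = hc/λ = (6.626×10⁻³⁴ J·s)(3×10⁸ m/s) / (146.3×10⁻⁹ m)
E_photon = 8.4747 eV

Then, the maximum kinetic energy:
KE_max = E_photon - φ = 8.4747 eV - 2.63 eV = 5.8447 eV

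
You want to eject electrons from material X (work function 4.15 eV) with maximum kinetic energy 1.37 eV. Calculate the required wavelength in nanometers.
224.61 nm

From Einstein's equation: KE_max = hc/λ - φ

Rearranging for λ:
hc/λ = KE_max + φ
λ = hc/(KE_max + φ)

Required photon energy:
E_photon = KE_max + φ = 1.37 + 4.15 = 5.52 eV

Required wavelength:
λ = hc/E_photon = (6.626×10⁻³⁴)(3×10⁸) / (5.52 × 1.602×10⁻¹⁹)
λ = 224.61 nm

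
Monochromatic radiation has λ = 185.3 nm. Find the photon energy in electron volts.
6.6910 eV

Using E = hf = hc/λ:

E = hc/λ = (6.626×10⁻³⁴ J·s)(3×10⁸ m/s) / (185.3×10⁻⁹ m)
E = 6.6910 eV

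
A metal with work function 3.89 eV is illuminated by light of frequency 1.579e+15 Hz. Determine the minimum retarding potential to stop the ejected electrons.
2.6402 V

The stopping potential V_s satisfies: eV_s = KE_max

First, find KE_max using Einstein's equation:
E_photon = hf = (6.626×10⁻³⁴ J·s)(1.579e+15 Hz) = 6.5302 eV
KE_max = E_photon - φ = 6.5302 - 3.89 = 2.6402 eV

Since eV_s = KE_max:
V_s = KE_max/e = 2.6402 V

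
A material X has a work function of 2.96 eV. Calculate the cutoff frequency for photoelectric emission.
7.1572e+14 Hz

The threshold frequency is when the photon energy equals the work function:
hf₀ = φ

Solving for f₀:
f₀ = φ/h = (2.96 eV × 1.602×10⁻¹⁹ J/eV) / (6.626×10⁻³⁴ J·s)
f₀ = 7.1572e+14 Hz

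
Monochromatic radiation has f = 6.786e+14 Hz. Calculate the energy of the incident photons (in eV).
2.8065 eV

Using E = hf:

E = hf = (6.626×10⁻³⁴ J·s)(6.786e+14 Hz)
E = 2.8065 eV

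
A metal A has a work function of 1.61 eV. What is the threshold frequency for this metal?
3.8930e+14 Hz

The threshold frequency is when the photon energy equals the work function:
hf₀ = φ

Solving for f₀:
f₀ = φ/h = (1.61 eV × 1.602×10⁻¹⁹ J/eV) / (6.626×10⁻³⁴ J·s)
f₀ = 3.8930e+14 Hz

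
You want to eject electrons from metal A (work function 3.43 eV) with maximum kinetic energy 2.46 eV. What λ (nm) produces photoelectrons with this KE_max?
210.50 nm

From Einstein's equation: KE_max = hc/λ - φ

Rearranging for λ:
hc/λ = KE_max + φ
λ = hc/(KE_max + φ)

Required photon energy:
E_photon = KE_max + φ = 2.46 + 3.43 = 5.89 eV

Required wavelength:
λ = hc/E_photon = (6.626×10⁻³⁴)(3×10⁸) / (5.89 × 1.602×10⁻¹⁹)
λ = 210.50 nm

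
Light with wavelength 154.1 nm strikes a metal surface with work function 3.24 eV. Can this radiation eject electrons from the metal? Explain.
Yes

For photoemission, the photon energy must exceed the work function.

Photon energy: E = hc/λ = 8.0457 eV
Work function: φ = 3.24 eV

Since E_photon (8.0457 eV) > φ (3.24 eV), photoemission WILL occur.
The threshold wavelength is λ₀ = hc/φ = 382.7 nm.
Since 154.1 nm < 382.7 nm, the light has sufficient energy.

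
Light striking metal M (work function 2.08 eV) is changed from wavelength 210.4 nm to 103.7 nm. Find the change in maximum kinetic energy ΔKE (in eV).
6.0633 eV

Using Einstein's equation: KE_max = hc/λ - φ

For λ₁ = 210.4 nm:
KE₁ = hc/λ₁ - φ = 5.8928 - 2.08 = 3.8128 eV

For λ₂ = 103.7 nm:
KE₂ = hc/λ₂ - φ = 11.9560 - 2.08 = 9.8760 eV

Change in KE:
ΔKE = KE₂ - KE₁ = 9.8760 - 3.8128 = 6.0633 eV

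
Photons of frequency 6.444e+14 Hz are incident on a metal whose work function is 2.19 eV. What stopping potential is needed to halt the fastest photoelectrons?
0.4750 V

The stopping potential V_s satisfies: eV_s = KE_max

First, find KE_max using Einstein's equation:
E_photon = hf = (6.626×10⁻³⁴ J·s)(6.444e+14 Hz) = 2.6650 eV
KE_max = E_photon - φ = 2.6650 - 2.19 = 0.4750 eV

Since eV_s = KE_max:
V_s = KE_max/e = 0.4750 V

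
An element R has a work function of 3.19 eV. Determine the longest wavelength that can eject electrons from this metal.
388.67 nm

The threshold wavelength is when the photon energy equals the work function:
hc/λ₀ = φ

Solving for λ₀:
λ₀ = hc/φ = (6.626×10⁻³⁴ J·s)(3×10⁸ m/s) / (3.19 eV × 1.602×10⁻¹⁹ J/eV)
λ₀ = 388.67 nm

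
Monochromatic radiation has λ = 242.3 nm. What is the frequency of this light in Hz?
1.2373e+15 Hz

Using the wave equation: c = fλ

Solving for frequency:
f = c/λ = (3×10⁸ m/s) / (242.3×10⁻⁹ m)
f = 1.2373e+15 Hz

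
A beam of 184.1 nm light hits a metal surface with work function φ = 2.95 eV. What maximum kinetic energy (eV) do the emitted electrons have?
3.7846 eV

Using Einstein's photoelectric equation: KE_max = hf - φ = hc/λ - φ

First, calculate the photon energy:
E_photon = hc/λ = (6.626×10⁻³⁴ J·s)(3×10⁸ m/s) / (184.1×10⁻⁹ m)
E_photon = 6.7346 eV

Then, the maximum kinetic energy:
KE_max = E_photon - φ = 6.7346 eV - 2.95 eV = 3.7846 eV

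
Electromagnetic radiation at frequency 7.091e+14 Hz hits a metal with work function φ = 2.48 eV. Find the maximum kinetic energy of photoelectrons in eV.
0.4526 eV

Using Einstein's photoelectric equation: KE_max = hf - φ

First, calculate the photon energy:
E_photon = hf = (6.626×10⁻³⁴ J·s)(7.091e+14 Hz)
E_photon = 2.9326 eV

Then, the maximum kinetic energy:
KE_max = E_photon - φ = 2.9326 eV - 2.48 eV = 0.4526 eV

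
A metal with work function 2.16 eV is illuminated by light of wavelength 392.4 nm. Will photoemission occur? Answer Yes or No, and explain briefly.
Yes

For photoemission, the photon energy must exceed the work function.

Photon energy: E = hc/λ = 3.1596 eV
Work function: φ = 2.16 eV

Since E_photon (3.1596 eV) > φ (2.16 eV), photoemission WILL occur.
The threshold wavelength is λ₀ = hc/φ = 574.0 nm.
Since 392.4 nm < 574.0 nm, the light has sufficient energy.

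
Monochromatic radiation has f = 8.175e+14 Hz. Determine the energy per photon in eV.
3.3809 eV

Using E = hf:

E = hf = (6.626×10⁻³⁴ J·s)(8.175e+14 Hz)
E = 3.3809 eV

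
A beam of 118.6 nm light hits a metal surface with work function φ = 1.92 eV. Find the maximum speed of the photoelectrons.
1.7326e+06 m/s

First, find the maximum kinetic energy:
E_photon = hc/λ = 10.4540 eV
KE_max = E_photon - φ = 10.4540 - 1.92 = 8.5340 eV

Convert to Joules: KE_max = 8.5340 × 1.602×10⁻¹⁹ J = 1.3673e-18 J

Then use KE = ½mv² to find velocity:
v = √(2·KE/m) = √(2 × 1.3673e-18 J / 9.109e-31 kg)
v = 1.7326e+06 m/s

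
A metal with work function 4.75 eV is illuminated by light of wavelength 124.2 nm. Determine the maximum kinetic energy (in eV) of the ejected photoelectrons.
5.2326 eV

Using Einstein's photoelectric equation: KE_max = hf - φ = hc/λ - φ

First, calculate the photon energy:
E_photon = hc/λ = (6.626×10⁻³⁴ J·s)(3×10⁸ m/s) / (124.2×10⁻⁹ m)
E_photon = 9.9826 eV

Then, the maximum kinetic energy:
KE_max = E_photon - φ = 9.9826 eV - 4.75 eV = 5.2326 eV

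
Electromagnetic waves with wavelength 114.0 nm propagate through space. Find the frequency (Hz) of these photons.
2.6298e+15 Hz

Using the wave equation: c = fλ

Solving for frequency:
f = c/λ = (3×10⁸ m/s) / (114.0×10⁻⁹ m)
f = 2.6298e+15 Hz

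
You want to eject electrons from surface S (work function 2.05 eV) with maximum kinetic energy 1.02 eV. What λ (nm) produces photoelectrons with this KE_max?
403.86 nm

From Einstein's equation: KE_max = hc/λ - φ

Rearranging for λ:
hc/λ = KE_max + φ
λ = hc/(KE_max + φ)

Required photon energy:
E_photon = KE_max + φ = 1.02 + 2.05 = 3.07 eV

Required wavelength:
λ = hc/E_photon = (6.626×10⁻³⁴)(3×10⁸) / (3.07 × 1.602×10⁻¹⁹)
λ = 403.86 nm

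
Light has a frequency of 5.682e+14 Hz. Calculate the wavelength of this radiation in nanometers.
527.62 nm

Using the wave equation: c = fλ

Solving for wavelength:
λ = c/f = (3×10⁸ m/s) / (5.682e+14 Hz)
λ = 527.62 nm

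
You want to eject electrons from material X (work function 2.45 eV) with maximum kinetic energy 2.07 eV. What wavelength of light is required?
274.30 nm

From Einstein's equation: KE_max = hc/λ - φ

Rearranging for λ:
hc/λ = KE_max + φ
λ = hc/(KE_max + φ)

Required photon energy:
E_photon = KE_max + φ = 2.07 + 2.45 = 4.52 eV

Required wavelength:
λ = hc/E_photon = (6.626×10⁻³⁴)(3×10⁸) / (4.52 × 1.602×10⁻¹⁹)
λ = 274.30 nm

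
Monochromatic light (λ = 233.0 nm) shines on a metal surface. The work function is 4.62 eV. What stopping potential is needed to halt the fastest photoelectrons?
0.7012 V

The stopping potential V_s satisfies: eV_s = KE_max

First, find KE_max using Einstein's equation:
E_photon = hc/λ = 5.3212 eV
KE_max = E_photon - φ = 5.3212 - 4.62 = 0.7012 eV

Since eV_s = KE_max:
V_s = KE_max/e = 0.7012 V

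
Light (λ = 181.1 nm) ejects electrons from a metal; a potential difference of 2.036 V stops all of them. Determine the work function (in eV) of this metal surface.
4.81 eV

The stopping potential gives the maximum kinetic energy: KE_max = eV_s = 2.036 eV

From Einstein's photoelectric equation: KE_max = hc/λ - φ
Rearranging: φ = hc/λ - KE_max

Calculate photon energy:
E_photon = hc/λ = (6.626×10⁻³⁴ J·s)(3×10⁸ m/s) / (181.1×10⁻⁹ m) = 6.8462 eV

Therefore:
φ = 6.8462 - 2.036 = 4.81 eV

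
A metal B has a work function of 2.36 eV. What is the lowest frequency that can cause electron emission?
5.7065e+14 Hz

The threshold frequency is when the photon energy equals the work function:
hf₀ = φ

Solving for f₀:
f₀ = φ/h = (2.36 eV × 1.602×10⁻¹⁹ J/eV) / (6.626×10⁻³⁴ J·s)
f₀ = 5.7065e+14 Hz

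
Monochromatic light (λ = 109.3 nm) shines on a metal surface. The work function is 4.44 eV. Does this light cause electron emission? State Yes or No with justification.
Yes

For photoemission, the photon energy must exceed the work function.

Photon energy: E = hc/λ = 11.3435 eV
Work function: φ = 4.44 eV

Since E_photon (11.3435 eV) > φ (4.44 eV), photoemission WILL occur.
The threshold wavelength is λ₀ = hc/φ = 279.2 nm.
Since 109.3 nm < 279.2 nm, the light has sufficient energy.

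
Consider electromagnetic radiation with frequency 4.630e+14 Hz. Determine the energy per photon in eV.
1.9148 eV

Using E = hf:

E = hf = (6.626×10⁻³⁴ J·s)(4.630e+14 Hz)
E = 1.9148 eV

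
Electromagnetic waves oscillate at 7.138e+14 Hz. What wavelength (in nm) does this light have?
420.00 nm

Using the wave equation: c = fλ

Solving for wavelength:
λ = c/f = (3×10⁸ m/s) / (7.138e+14 Hz)
λ = 420.00 nm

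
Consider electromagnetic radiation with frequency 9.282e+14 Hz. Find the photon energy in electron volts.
3.8387 eV

Using E = hf:

E = hf = (6.626×10⁻³⁴ J·s)(9.282e+14 Hz)
E = 3.8387 eV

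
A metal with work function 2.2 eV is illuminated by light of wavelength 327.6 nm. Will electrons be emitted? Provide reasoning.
Yes

For photoemission, the photon energy must exceed the work function.

Photon energy: E = hc/λ = 3.7846 eV
Work function: φ = 2.2 eV

Since E_photon (3.7846 eV) > φ (2.2 eV), photoemission WILL occur.
The threshold wavelength is λ₀ = hc/φ = 563.6 nm.
Since 327.6 nm < 563.6 nm, the light has sufficient energy.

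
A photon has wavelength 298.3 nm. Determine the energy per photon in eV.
4.1564 eV

Using E = hf = hc/λ:

E = hc/λ = (6.626×10⁻³⁴ J·s)(3×10⁸ m/s) / (298.3×10⁻⁹ m)
E = 4.1564 eV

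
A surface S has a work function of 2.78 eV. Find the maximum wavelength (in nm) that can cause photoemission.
445.99 nm

The threshold wavelength is when the photon energy equals the work function:
hc/λ₀ = φ

Solving for λ₀:
λ₀ = hc/φ = (6.626×10⁻³⁴ J·s)(3×10⁸ m/s) / (2.78 eV × 1.602×10⁻¹⁹ J/eV)
λ₀ = 445.99 nm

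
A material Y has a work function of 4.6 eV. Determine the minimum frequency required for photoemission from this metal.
1.1123e+15 Hz

The threshold frequency is when the photon energy equals the work function:
hf₀ = φ

Solving for f₀:
f₀ = φ/h = (4.6 eV × 1.602×10⁻¹⁹ J/eV) / (6.626×10⁻³⁴ J·s)
f₀ = 1.1123e+15 Hz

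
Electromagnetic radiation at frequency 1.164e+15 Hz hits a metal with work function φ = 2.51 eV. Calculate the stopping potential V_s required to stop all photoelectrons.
2.3039 V

The stopping potential V_s satisfies: eV_s = KE_max

First, find KE_max using Einstein's equation:
E_photon = hf = (6.626×10⁻³⁴ J·s)(1.164e+15 Hz) = 4.8139 eV
KE_max = E_photon - φ = 4.8139 - 2.51 = 2.3039 eV

Since eV_s = KE_max:
V_s = KE_max/e = 2.3039 V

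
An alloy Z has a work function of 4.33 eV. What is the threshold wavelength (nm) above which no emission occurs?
286.34 nm

The threshold wavelength is when the photon energy equals the work function:
hc/λ₀ = φ

Solving for λ₀:
λ₀ = hc/φ = (6.626×10⁻³⁴ J·s)(3×10⁸ m/s) / (4.33 eV × 1.602×10⁻¹⁹ J/eV)
λ₀ = 286.34 nm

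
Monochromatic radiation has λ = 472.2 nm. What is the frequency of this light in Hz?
6.3488e+14 Hz

Using the wave equation: c = fλ

Solving for frequency:
f = c/λ = (3×10⁸ m/s) / (472.2×10⁻⁹ m)
f = 6.3488e+14 Hz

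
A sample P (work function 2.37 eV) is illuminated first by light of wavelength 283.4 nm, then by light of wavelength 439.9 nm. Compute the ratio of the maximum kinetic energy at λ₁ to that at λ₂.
4.4706

Using Einstein's equation: KE_max = hc/λ - φ

For λ₁ = 283.4 nm:
E₁ = hc/λ₁ = 4.3749 eV
KE₁ = E₁ - φ = 4.3749 - 2.37 = 2.0049 eV

For λ₂ = 439.9 nm:
E₂ = hc/λ₂ = 2.8185 eV
KE₂ = E₂ - φ = 2.8185 - 2.37 = 0.4485 eV

Ratio: KE₁/KE₂ = 2.0049/0.4485 = 4.4706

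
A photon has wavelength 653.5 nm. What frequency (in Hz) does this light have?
4.5875e+14 Hz

Using the wave equation: c = fλ

Solving for frequency:
f = c/λ = (3×10⁸ m/s) / (653.5×10⁻⁹ m)
f = 4.5875e+14 Hz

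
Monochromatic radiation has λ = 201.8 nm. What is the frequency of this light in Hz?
1.4856e+15 Hz

Using the wave equation: c = fλ

Solving for frequency:
f = c/λ = (3×10⁸ m/s) / (201.8×10⁻⁹ m)
f = 1.4856e+15 Hz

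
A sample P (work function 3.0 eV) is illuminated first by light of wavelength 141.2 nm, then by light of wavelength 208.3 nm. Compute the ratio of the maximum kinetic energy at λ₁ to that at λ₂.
1.9581

Using Einstein's equation: KE_max = hc/λ - φ

For λ₁ = 141.2 nm:
E₁ = hc/λ₁ = 8.7808 eV
KE₁ = E₁ - φ = 8.7808 - 3.0 = 5.7808 eV

For λ₂ = 208.3 nm:
E₂ = hc/λ₂ = 5.9522 eV
KE₂ = E₂ - φ = 5.9522 - 3.0 = 2.9522 eV

Ratio: KE₁/KE₂ = 5.7808/2.9522 = 1.9581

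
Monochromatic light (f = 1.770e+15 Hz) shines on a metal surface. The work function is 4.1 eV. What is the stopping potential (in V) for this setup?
3.2201 V

The stopping potential V_s satisfies: eV_s = KE_max

First, find KE_max using Einstein's equation:
E_photon = hf = (6.626×10⁻³⁴ J·s)(1.770e+15 Hz) = 7.3201 eV
KE_max = E_photon - φ = 7.3201 - 4.1 = 3.2201 eV

Since eV_s = KE_max:
V_s = KE_max/e = 3.2201 V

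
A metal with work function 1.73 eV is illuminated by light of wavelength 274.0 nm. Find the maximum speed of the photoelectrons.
9.9155e+05 m/s

First, find the maximum kinetic energy:
E_photon = hc/λ = 4.5250 eV
KE_max = E_photon - φ = 4.5250 - 1.73 = 2.7950 eV

Convert to Joules: KE_max = 2.7950 × 1.602×10⁻¹⁹ J = 4.4780e-19 J

Then use KE = ½mv² to find velocity:
v = √(2·KE/m) = √(2 × 4.4780e-19 J / 9.109e-31 kg)
v = 9.9155e+05 m/s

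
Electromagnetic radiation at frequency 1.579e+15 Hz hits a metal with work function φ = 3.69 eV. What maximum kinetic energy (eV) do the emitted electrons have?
2.8402 eV

Using Einstein's photoelectric equation: KE_max = hf - φ

First, calculate the photon energy:
E_photon = hf = (6.626×10⁻³⁴ J·s)(1.579e+15 Hz)
E_photon = 6.5302 eV

Then, the maximum kinetic energy:
KE_max = E_photon - φ = 6.5302 eV - 3.69 eV = 2.8402 eV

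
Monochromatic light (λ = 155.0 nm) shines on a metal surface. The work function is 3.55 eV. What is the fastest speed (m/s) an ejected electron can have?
1.2510e+06 m/s

First, find the maximum kinetic energy:
E_photon = hc/λ = 7.9990 eV
KE_max = E_photon - φ = 7.9990 - 3.55 = 4.4490 eV

Convert to Joules: KE_max = 4.4490 × 1.602×10⁻¹⁹ J = 7.1281e-19 J

Then use KE = ½mv² to find velocity:
v = √(2·KE/m) = √(2 × 7.1281e-19 J / 9.109e-31 kg)
v = 1.2510e+06 m/s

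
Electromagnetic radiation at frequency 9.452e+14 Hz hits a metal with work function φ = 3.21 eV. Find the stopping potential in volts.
0.6990 V

The stopping potential V_s satisfies: eV_s = KE_max

First, find KE_max using Einstein's equation:
E_photon = hf = (6.626×10⁻³⁴ J·s)(9.452e+14 Hz) = 3.9090 eV
KE_max = E_photon - φ = 3.9090 - 3.21 = 0.6990 eV

Since eV_s = KE_max:
V_s = KE_max/e = 0.6990 V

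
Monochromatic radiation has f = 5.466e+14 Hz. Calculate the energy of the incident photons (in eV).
2.2606 eV

Using E = hf:

E = hf = (6.626×10⁻³⁴ J·s)(5.466e+14 Hz)
E = 2.2606 eV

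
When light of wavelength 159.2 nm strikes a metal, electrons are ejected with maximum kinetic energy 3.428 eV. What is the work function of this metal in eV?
4.36 eV

From Einstein's photoelectric equation: KE_max = hf - φ = hc/λ - φ

Rearranging for φ:
φ = hc/λ - KE_max

Calculate photon energy:
E_photon = hc/λ = 7.7880 eV

Therefore:
φ = 7.7880 - 3.428 = 4.36 eV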